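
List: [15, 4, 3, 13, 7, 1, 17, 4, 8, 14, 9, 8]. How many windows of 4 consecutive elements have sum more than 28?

7

15 4 3 13 → sum 35  > 28 ✓
4 3 13 7 → sum 27
3 13 7 1 → sum 24
13 7 1 17 → sum 38  > 28 ✓
7 1 17 4 → sum 29  > 28 ✓
1 17 4 8 → sum 30  > 28 ✓
17 4 8 14 → sum 43  > 28 ✓
4 8 14 9 → sum 35  > 28 ✓
8 14 9 8 → sum 39  > 28 ✓
7 windows satisfy the condition.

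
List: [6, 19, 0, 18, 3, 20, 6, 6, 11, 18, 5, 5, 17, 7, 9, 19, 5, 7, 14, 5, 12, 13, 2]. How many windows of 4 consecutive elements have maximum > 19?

(6, 19, 0, 18) → max 19
(19, 0, 18, 3) → max 19
(0, 18, 3, 20) → max 20  > 19 ✓
(18, 3, 20, 6) → max 20  > 19 ✓
(3, 20, 6, 6) → max 20  > 19 ✓
(20, 6, 6, 11) → max 20  > 19 ✓
(6, 6, 11, 18) → max 18
(6, 11, 18, 5) → max 18
(11, 18, 5, 5) → max 18
(18, 5, 5, 17) → max 18
(5, 5, 17, 7) → max 17
(5, 17, 7, 9) → max 17
(17, 7, 9, 19) → max 19
(7, 9, 19, 5) → max 19
(9, 19, 5, 7) → max 19
(19, 5, 7, 14) → max 19
(5, 7, 14, 5) → max 14
(7, 14, 5, 12) → max 14
(14, 5, 12, 13) → max 14
(5, 12, 13, 2) → max 13
4 windows satisfy the condition.

4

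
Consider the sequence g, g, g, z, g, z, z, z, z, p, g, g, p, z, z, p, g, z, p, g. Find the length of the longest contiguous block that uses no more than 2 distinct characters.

add g: window [g] (1 distinct), len 1
add g: window [g, g] (1 distinct), len 2
add g: window [g, g, g] (1 distinct), len 3
add z: window [g, g, g, z] (2 distinct), len 4
add g: window [g, g, g, z, g] (2 distinct), len 5
add z: window [g, g, g, z, g, z] (2 distinct), len 6
add z: window [g, g, g, z, g, z, z] (2 distinct), len 7
add z: window [g, g, g, z, g, z, z, z] (2 distinct), len 8
add z: window [g, g, g, z, g, z, z, z, z] (2 distinct), len 9
add p: window [z, z, z, z, p] (2 distinct), len 5
add g: window [p, g] (2 distinct), len 2
add g: window [p, g, g] (2 distinct), len 3
add p: window [p, g, g, p] (2 distinct), len 4
add z: window [p, z] (2 distinct), len 2
add z: window [p, z, z] (2 distinct), len 3
add p: window [p, z, z, p] (2 distinct), len 4
add g: window [p, g] (2 distinct), len 2
add z: window [g, z] (2 distinct), len 2
add p: window [z, p] (2 distinct), len 2
add g: window [p, g] (2 distinct), len 2
Longest length with ≤2 distinct: 9.

9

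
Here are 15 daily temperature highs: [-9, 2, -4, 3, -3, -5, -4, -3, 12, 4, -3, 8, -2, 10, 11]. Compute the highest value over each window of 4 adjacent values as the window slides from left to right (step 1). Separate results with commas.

3, 3, 3, 3, -3, 12, 12, 12, 12, 8, 10, 11

Sliding a size-4 window across the 15 values:
[-9, 2, -4, 3] → max 3
[2, -4, 3, -3] → max 3
[-4, 3, -3, -5] → max 3
[3, -3, -5, -4] → max 3
[-3, -5, -4, -3] → max -3
[-5, -4, -3, 12] → max 12
[-4, -3, 12, 4] → max 12
[-3, 12, 4, -3] → max 12
[12, 4, -3, 8] → max 12
[4, -3, 8, -2] → max 8
[-3, 8, -2, 10] → max 10
[8, -2, 10, 11] → max 11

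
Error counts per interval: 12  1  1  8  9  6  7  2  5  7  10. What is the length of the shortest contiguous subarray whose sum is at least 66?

11

add 12: running sum 12 < 66
add 1: running sum 13 < 66
add 1: running sum 14 < 66
add 8: running sum 22 < 66
add 9: running sum 31 < 66
add 6: running sum 37 < 66
add 7: running sum 44 < 66
add 2: running sum 46 < 66
add 5: running sum 51 < 66
add 7: running sum 58 < 66
end 10: [12, 1, 1, 8, 9, 6, 7, 2, 5, 7, 10] sum 68, len 11
Shortest qualifying length: 11.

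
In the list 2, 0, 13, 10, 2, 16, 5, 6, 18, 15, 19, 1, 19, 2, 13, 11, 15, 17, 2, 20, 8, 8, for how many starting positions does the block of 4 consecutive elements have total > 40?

13

2 0 13 10 → sum 25
0 13 10 2 → sum 25
13 10 2 16 → sum 41  > 40 ✓
10 2 16 5 → sum 33
2 16 5 6 → sum 29
16 5 6 18 → sum 45  > 40 ✓
5 6 18 15 → sum 44  > 40 ✓
6 18 15 19 → sum 58  > 40 ✓
18 15 19 1 → sum 53  > 40 ✓
15 19 1 19 → sum 54  > 40 ✓
19 1 19 2 → sum 41  > 40 ✓
1 19 2 13 → sum 35
19 2 13 11 → sum 45  > 40 ✓
2 13 11 15 → sum 41  > 40 ✓
13 11 15 17 → sum 56  > 40 ✓
11 15 17 2 → sum 45  > 40 ✓
15 17 2 20 → sum 54  > 40 ✓
17 2 20 8 → sum 47  > 40 ✓
2 20 8 8 → sum 38
13 windows satisfy the condition.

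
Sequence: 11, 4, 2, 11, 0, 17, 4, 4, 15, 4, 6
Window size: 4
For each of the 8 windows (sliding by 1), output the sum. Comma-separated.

(11, 4, 2, 11) → sum 28
(4, 2, 11, 0) → sum 17
(2, 11, 0, 17) → sum 30
(11, 0, 17, 4) → sum 32
(0, 17, 4, 4) → sum 25
(17, 4, 4, 15) → sum 40
(4, 4, 15, 4) → sum 27
(4, 15, 4, 6) → sum 29

28, 17, 30, 32, 25, 40, 27, 29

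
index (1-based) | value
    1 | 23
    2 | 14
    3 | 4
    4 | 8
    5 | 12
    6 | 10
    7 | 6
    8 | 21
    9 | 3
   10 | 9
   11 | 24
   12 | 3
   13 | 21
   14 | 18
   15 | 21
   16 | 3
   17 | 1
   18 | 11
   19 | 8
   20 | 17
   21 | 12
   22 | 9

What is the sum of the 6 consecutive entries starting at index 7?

66

Elements at indices 7..12: 6, 21, 3, 9, 24, 3
sum(6, 21, 3, 9, 24, 3) = 66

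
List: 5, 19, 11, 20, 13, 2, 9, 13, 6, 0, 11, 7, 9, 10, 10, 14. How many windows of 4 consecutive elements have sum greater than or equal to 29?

10

[5, 19, 11, 20] → sum 55  ≥ 29 ✓
[19, 11, 20, 13] → sum 63  ≥ 29 ✓
[11, 20, 13, 2] → sum 46  ≥ 29 ✓
[20, 13, 2, 9] → sum 44  ≥ 29 ✓
[13, 2, 9, 13] → sum 37  ≥ 29 ✓
[2, 9, 13, 6] → sum 30  ≥ 29 ✓
[9, 13, 6, 0] → sum 28
[13, 6, 0, 11] → sum 30  ≥ 29 ✓
[6, 0, 11, 7] → sum 24
[0, 11, 7, 9] → sum 27
[11, 7, 9, 10] → sum 37  ≥ 29 ✓
[7, 9, 10, 10] → sum 36  ≥ 29 ✓
[9, 10, 10, 14] → sum 43  ≥ 29 ✓
10 windows satisfy the condition.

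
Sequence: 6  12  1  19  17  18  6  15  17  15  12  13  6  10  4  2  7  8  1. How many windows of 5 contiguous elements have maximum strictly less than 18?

9

[6, 12, 1, 19, 17] → max 19
[12, 1, 19, 17, 18] → max 19
[1, 19, 17, 18, 6] → max 19
[19, 17, 18, 6, 15] → max 19
[17, 18, 6, 15, 17] → max 18
[18, 6, 15, 17, 15] → max 18
[6, 15, 17, 15, 12] → max 17  < 18 ✓
[15, 17, 15, 12, 13] → max 17  < 18 ✓
[17, 15, 12, 13, 6] → max 17  < 18 ✓
[15, 12, 13, 6, 10] → max 15  < 18 ✓
[12, 13, 6, 10, 4] → max 13  < 18 ✓
[13, 6, 10, 4, 2] → max 13  < 18 ✓
[6, 10, 4, 2, 7] → max 10  < 18 ✓
[10, 4, 2, 7, 8] → max 10  < 18 ✓
[4, 2, 7, 8, 1] → max 8  < 18 ✓
9 windows satisfy the condition.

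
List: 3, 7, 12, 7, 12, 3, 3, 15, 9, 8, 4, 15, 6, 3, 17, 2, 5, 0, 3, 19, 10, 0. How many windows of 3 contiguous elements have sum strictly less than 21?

[3, 7, 12] → sum 22
[7, 12, 7] → sum 26
[12, 7, 12] → sum 31
[7, 12, 3] → sum 22
[12, 3, 3] → sum 18  < 21 ✓
[3, 3, 15] → sum 21
[3, 15, 9] → sum 27
[15, 9, 8] → sum 32
[9, 8, 4] → sum 21
[8, 4, 15] → sum 27
[4, 15, 6] → sum 25
[15, 6, 3] → sum 24
[6, 3, 17] → sum 26
[3, 17, 2] → sum 22
[17, 2, 5] → sum 24
[2, 5, 0] → sum 7  < 21 ✓
[5, 0, 3] → sum 8  < 21 ✓
[0, 3, 19] → sum 22
[3, 19, 10] → sum 32
[19, 10, 0] → sum 29
3 windows satisfy the condition.

3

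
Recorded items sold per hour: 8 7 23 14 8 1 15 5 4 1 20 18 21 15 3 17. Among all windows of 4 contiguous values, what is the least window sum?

25

8 7 23 14 → sum 52
7 23 14 8 → sum 52
23 14 8 1 → sum 46
14 8 1 15 → sum 38
8 1 15 5 → sum 29
1 15 5 4 → sum 25
15 5 4 1 → sum 25
5 4 1 20 → sum 30
4 1 20 18 → sum 43
1 20 18 21 → sum 60
20 18 21 15 → sum 74
18 21 15 3 → sum 57
21 15 3 17 → sum 56
Least of these is 25.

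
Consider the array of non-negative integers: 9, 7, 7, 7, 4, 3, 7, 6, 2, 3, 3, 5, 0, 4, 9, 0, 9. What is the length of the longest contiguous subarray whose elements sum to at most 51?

12

Extend to the right; shrink from the left whenever the sum exceeds 51:
[9] sum 9 len 1
[9, 7] sum 16 len 2
[9, 7, 7] sum 23 len 3
[9, 7, 7, 7] sum 30 len 4
[9, 7, 7, 7, 4] sum 34 len 5
[9, 7, 7, 7, 4, 3] sum 37 len 6
[9, 7, 7, 7, 4, 3, 7] sum 44 len 7
[9, 7, 7, 7, 4, 3, 7, 6] sum 50 len 8
[7, 7, 7, 4, 3, 7, 6, 2] sum 43 len 8
[7, 7, 7, 4, 3, 7, 6, 2, 3] sum 46 len 9
[7, 7, 7, 4, 3, 7, 6, 2, 3, 3] sum 49 len 10
[7, 7, 4, 3, 7, 6, 2, 3, 3, 5] sum 47 len 10
[7, 7, 4, 3, 7, 6, 2, 3, 3, 5, 0] sum 47 len 11
[7, 7, 4, 3, 7, 6, 2, 3, 3, 5, 0, 4] sum 51 len 12
[4, 3, 7, 6, 2, 3, 3, 5, 0, 4, 9] sum 46 len 11
[4, 3, 7, 6, 2, 3, 3, 5, 0, 4, 9, 0] sum 46 len 12
[3, 7, 6, 2, 3, 3, 5, 0, 4, 9, 0, 9] sum 51 len 12
Longest length seen: 12.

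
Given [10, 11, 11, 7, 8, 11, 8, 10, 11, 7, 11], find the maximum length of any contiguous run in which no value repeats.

[10] len 1
[10, 11] len 2
[11] len 1
[11, 7] len 2
[11, 7, 8] len 3
[7, 8, 11] len 3
[11, 8] len 2
[11, 8, 10] len 3
[8, 10, 11] len 3
[8, 10, 11, 7] len 4
[7, 11] len 2
Longest all-distinct length: 4.

4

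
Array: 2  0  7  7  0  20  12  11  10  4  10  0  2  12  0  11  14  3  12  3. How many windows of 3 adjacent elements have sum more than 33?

[2, 0, 7] → sum 9
[0, 7, 7] → sum 14
[7, 7, 0] → sum 14
[7, 0, 20] → sum 27
[0, 20, 12] → sum 32
[20, 12, 11] → sum 43  > 33 ✓
[12, 11, 10] → sum 33
[11, 10, 4] → sum 25
[10, 4, 10] → sum 24
[4, 10, 0] → sum 14
[10, 0, 2] → sum 12
[0, 2, 12] → sum 14
[2, 12, 0] → sum 14
[12, 0, 11] → sum 23
[0, 11, 14] → sum 25
[11, 14, 3] → sum 28
[14, 3, 12] → sum 29
[3, 12, 3] → sum 18
1 window satisfy the condition.

1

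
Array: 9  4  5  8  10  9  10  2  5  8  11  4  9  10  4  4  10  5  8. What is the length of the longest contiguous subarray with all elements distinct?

[9] len 1
[9, 4] len 2
[9, 4, 5] len 3
[9, 4, 5, 8] len 4
[9, 4, 5, 8, 10] len 5
[4, 5, 8, 10, 9] len 5
[9, 10] len 2
[9, 10, 2] len 3
[9, 10, 2, 5] len 4
[9, 10, 2, 5, 8] len 5
[9, 10, 2, 5, 8, 11] len 6
[9, 10, 2, 5, 8, 11, 4] len 7
[10, 2, 5, 8, 11, 4, 9] len 7
[2, 5, 8, 11, 4, 9, 10] len 7
[9, 10, 4] len 3
[4] len 1
[4, 10] len 2
[4, 10, 5] len 3
[4, 10, 5, 8] len 4
Longest all-distinct length: 7.

7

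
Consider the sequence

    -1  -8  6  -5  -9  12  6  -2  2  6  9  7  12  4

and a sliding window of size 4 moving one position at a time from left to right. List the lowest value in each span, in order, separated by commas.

(-1, -8, 6, -5) → min -8
(-8, 6, -5, -9) → min -9
(6, -5, -9, 12) → min -9
(-5, -9, 12, 6) → min -9
(-9, 12, 6, -2) → min -9
(12, 6, -2, 2) → min -2
(6, -2, 2, 6) → min -2
(-2, 2, 6, 9) → min -2
(2, 6, 9, 7) → min 2
(6, 9, 7, 12) → min 6
(9, 7, 12, 4) → min 4

-8, -9, -9, -9, -9, -2, -2, -2, 2, 6, 4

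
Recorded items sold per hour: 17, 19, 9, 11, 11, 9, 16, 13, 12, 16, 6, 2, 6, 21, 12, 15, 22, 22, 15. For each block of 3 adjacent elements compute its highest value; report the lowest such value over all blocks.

Window maxs for each of the 17 positions:
(17, 19, 9) → max 19
(19, 9, 11) → max 19
(9, 11, 11) → max 11
(11, 11, 9) → max 11
(11, 9, 16) → max 16
(9, 16, 13) → max 16
(16, 13, 12) → max 16
(13, 12, 16) → max 16
(12, 16, 6) → max 16
(16, 6, 2) → max 16
(6, 2, 6) → max 6
(2, 6, 21) → max 21
(6, 21, 12) → max 21
(21, 12, 15) → max 21
(12, 15, 22) → max 22
(15, 22, 22) → max 22
(22, 22, 15) → max 22
Lowest of these is 6.

6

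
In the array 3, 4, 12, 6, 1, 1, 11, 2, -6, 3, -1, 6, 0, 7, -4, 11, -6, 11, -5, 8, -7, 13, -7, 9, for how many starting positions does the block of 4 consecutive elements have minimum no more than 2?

[3, 4, 12, 6] → min 3
[4, 12, 6, 1] → min 1  ≤ 2 ✓
[12, 6, 1, 1] → min 1  ≤ 2 ✓
[6, 1, 1, 11] → min 1  ≤ 2 ✓
[1, 1, 11, 2] → min 1  ≤ 2 ✓
[1, 11, 2, -6] → min -6  ≤ 2 ✓
[11, 2, -6, 3] → min -6  ≤ 2 ✓
[2, -6, 3, -1] → min -6  ≤ 2 ✓
[-6, 3, -1, 6] → min -6  ≤ 2 ✓
[3, -1, 6, 0] → min -1  ≤ 2 ✓
[-1, 6, 0, 7] → min -1  ≤ 2 ✓
[6, 0, 7, -4] → min -4  ≤ 2 ✓
[0, 7, -4, 11] → min -4  ≤ 2 ✓
[7, -4, 11, -6] → min -6  ≤ 2 ✓
[-4, 11, -6, 11] → min -6  ≤ 2 ✓
[11, -6, 11, -5] → min -6  ≤ 2 ✓
[-6, 11, -5, 8] → min -6  ≤ 2 ✓
[11, -5, 8, -7] → min -7  ≤ 2 ✓
[-5, 8, -7, 13] → min -7  ≤ 2 ✓
[8, -7, 13, -7] → min -7  ≤ 2 ✓
[-7, 13, -7, 9] → min -7  ≤ 2 ✓
20 windows satisfy the condition.

20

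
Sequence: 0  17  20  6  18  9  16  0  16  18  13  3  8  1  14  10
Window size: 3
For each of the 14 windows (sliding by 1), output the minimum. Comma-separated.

Sliding a size-3 window across the 16 values:
0 17 20 → min 0
17 20 6 → min 6
20 6 18 → min 6
6 18 9 → min 6
18 9 16 → min 9
9 16 0 → min 0
16 0 16 → min 0
0 16 18 → min 0
16 18 13 → min 13
18 13 3 → min 3
13 3 8 → min 3
3 8 1 → min 1
8 1 14 → min 1
1 14 10 → min 1

0, 6, 6, 6, 9, 0, 0, 0, 13, 3, 3, 1, 1, 1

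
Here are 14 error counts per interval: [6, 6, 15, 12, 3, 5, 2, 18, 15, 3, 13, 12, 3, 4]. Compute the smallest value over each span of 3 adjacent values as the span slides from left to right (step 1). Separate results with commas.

6, 6, 3, 3, 2, 2, 2, 3, 3, 3, 3, 3

Sliding a size-3 window across the 14 values:
[6, 6, 15] → min 6
[6, 15, 12] → min 6
[15, 12, 3] → min 3
[12, 3, 5] → min 3
[3, 5, 2] → min 2
[5, 2, 18] → min 2
[2, 18, 15] → min 2
[18, 15, 3] → min 3
[15, 3, 13] → min 3
[3, 13, 12] → min 3
[13, 12, 3] → min 3
[12, 3, 4] → min 3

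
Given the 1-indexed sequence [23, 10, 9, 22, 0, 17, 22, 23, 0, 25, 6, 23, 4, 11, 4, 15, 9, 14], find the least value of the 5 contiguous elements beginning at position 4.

Elements at indices 4..8: 22, 0, 17, 22, 23
min(22, 0, 17, 22, 23) = 0

0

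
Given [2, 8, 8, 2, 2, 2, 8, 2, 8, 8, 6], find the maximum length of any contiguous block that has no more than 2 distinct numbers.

10

[2] 1 distinct, len 1
[2, 8] 2 distinct, len 2
[2, 8, 8] 2 distinct, len 3
[2, 8, 8, 2] 2 distinct, len 4
[2, 8, 8, 2, 2] 2 distinct, len 5
[2, 8, 8, 2, 2, 2] 2 distinct, len 6
[2, 8, 8, 2, 2, 2, 8] 2 distinct, len 7
[2, 8, 8, 2, 2, 2, 8, 2] 2 distinct, len 8
[2, 8, 8, 2, 2, 2, 8, 2, 8] 2 distinct, len 9
[2, 8, 8, 2, 2, 2, 8, 2, 8, 8] 2 distinct, len 10
[8, 8, 6] 2 distinct, len 3
Longest length with ≤2 distinct: 10.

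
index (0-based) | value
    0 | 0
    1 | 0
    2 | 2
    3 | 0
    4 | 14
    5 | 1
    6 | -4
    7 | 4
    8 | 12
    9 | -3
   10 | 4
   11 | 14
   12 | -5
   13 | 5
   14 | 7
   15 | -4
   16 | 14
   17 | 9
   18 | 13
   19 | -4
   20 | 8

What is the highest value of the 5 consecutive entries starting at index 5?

Elements at indices 5..9: 1, -4, 4, 12, -3
max(1, -4, 4, 12, -3) = 12

12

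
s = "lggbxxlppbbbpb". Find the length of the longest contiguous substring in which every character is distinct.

[l] len 1
[l, g] len 2
[g] len 1
[g, b] len 2
[g, b, x] len 3
[x] len 1
[x, l] len 2
[x, l, p] len 3
[p] len 1
[p, b] len 2
[b] len 1
[b] len 1
[b, p] len 2
[p, b] len 2
Longest all-distinct length: 3.

3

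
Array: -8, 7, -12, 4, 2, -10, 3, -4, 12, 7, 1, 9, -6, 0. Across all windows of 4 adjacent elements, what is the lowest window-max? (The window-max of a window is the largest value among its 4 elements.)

(-8, 7, -12, 4) → max 7
(7, -12, 4, 2) → max 7
(-12, 4, 2, -10) → max 4
(4, 2, -10, 3) → max 4
(2, -10, 3, -4) → max 3
(-10, 3, -4, 12) → max 12
(3, -4, 12, 7) → max 12
(-4, 12, 7, 1) → max 12
(12, 7, 1, 9) → max 12
(7, 1, 9, -6) → max 9
(1, 9, -6, 0) → max 9
Lowest of these is 3.

3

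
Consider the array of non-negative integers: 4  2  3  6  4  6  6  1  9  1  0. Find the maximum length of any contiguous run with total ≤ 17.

Extend to the right; shrink from the left whenever the sum exceeds 17:
[4] sum 4 len 1
[4, 2] sum 6 len 2
[4, 2, 3] sum 9 len 3
[4, 2, 3, 6] sum 15 len 4
[2, 3, 6, 4] sum 15 len 4
[6, 4, 6] sum 16 len 3
[4, 6, 6] sum 16 len 3
[4, 6, 6, 1] sum 17 len 4
[6, 1, 9] sum 16 len 3
[6, 1, 9, 1] sum 17 len 4
[6, 1, 9, 1, 0] sum 17 len 5
Longest length seen: 5.

5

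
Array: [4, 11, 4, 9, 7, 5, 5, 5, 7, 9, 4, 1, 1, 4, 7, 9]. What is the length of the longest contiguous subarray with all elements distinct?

add 4: [4] len 1
add 11: [4, 11] len 2
add 4 (repeat 4, move left end past it): [11, 4] len 2
add 9: [11, 4, 9] len 3
add 7: [11, 4, 9, 7] len 4
add 5: [11, 4, 9, 7, 5] len 5
add 5 (repeat 5, move left end past it): [5] len 1
add 5 (repeat 5, move left end past it): [5] len 1
add 7: [5, 7] len 2
add 9: [5, 7, 9] len 3
add 4: [5, 7, 9, 4] len 4
add 1: [5, 7, 9, 4, 1] len 5
add 1 (repeat 1, move left end past it): [1] len 1
add 4: [1, 4] len 2
add 7: [1, 4, 7] len 3
add 9: [1, 4, 7, 9] len 4
Longest all-distinct length: 5.

5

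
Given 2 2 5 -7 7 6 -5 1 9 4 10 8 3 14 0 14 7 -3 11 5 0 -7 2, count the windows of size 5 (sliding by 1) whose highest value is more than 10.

10

2 2 5 -7 7 → max 7
2 5 -7 7 6 → max 7
5 -7 7 6 -5 → max 7
-7 7 6 -5 1 → max 7
7 6 -5 1 9 → max 9
6 -5 1 9 4 → max 9
-5 1 9 4 10 → max 10
1 9 4 10 8 → max 10
9 4 10 8 3 → max 10
4 10 8 3 14 → max 14  > 10 ✓
10 8 3 14 0 → max 14  > 10 ✓
8 3 14 0 14 → max 14  > 10 ✓
3 14 0 14 7 → max 14  > 10 ✓
14 0 14 7 -3 → max 14  > 10 ✓
0 14 7 -3 11 → max 14  > 10 ✓
14 7 -3 11 5 → max 14  > 10 ✓
7 -3 11 5 0 → max 11  > 10 ✓
-3 11 5 0 -7 → max 11  > 10 ✓
11 5 0 -7 2 → max 11  > 10 ✓
10 windows satisfy the condition.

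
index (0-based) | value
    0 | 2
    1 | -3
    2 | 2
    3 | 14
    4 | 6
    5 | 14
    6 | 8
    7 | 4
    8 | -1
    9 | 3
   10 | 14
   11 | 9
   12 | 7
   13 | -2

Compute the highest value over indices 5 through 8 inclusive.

14

Elements at indices 5..8: 14, 8, 4, -1
max(14, 8, 4, -1) = 14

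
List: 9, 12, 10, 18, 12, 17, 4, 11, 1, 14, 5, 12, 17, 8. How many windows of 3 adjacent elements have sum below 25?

9 12 10 → sum 31
12 10 18 → sum 40
10 18 12 → sum 40
18 12 17 → sum 47
12 17 4 → sum 33
17 4 11 → sum 32
4 11 1 → sum 16  < 25 ✓
11 1 14 → sum 26
1 14 5 → sum 20  < 25 ✓
14 5 12 → sum 31
5 12 17 → sum 34
12 17 8 → sum 37
2 windows satisfy the condition.

2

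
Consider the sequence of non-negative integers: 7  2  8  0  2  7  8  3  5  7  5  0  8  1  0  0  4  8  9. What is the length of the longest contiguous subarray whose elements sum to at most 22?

7

add 7: [7] sum 7, len 1
add 2: [7, 2] sum 9, len 2
add 8: [7, 2, 8] sum 17, len 3
add 0: [7, 2, 8, 0] sum 17, len 4
add 2: [7, 2, 8, 0, 2] sum 19, len 5
add 7: [2, 8, 0, 2, 7] sum 19, len 5
add 8: [0, 2, 7, 8] sum 17, len 4
add 3: [0, 2, 7, 8, 3] sum 20, len 5
add 5: [8, 3, 5] sum 16, len 3
add 7: [3, 5, 7] sum 15, len 3
add 5: [3, 5, 7, 5] sum 20, len 4
add 0: [3, 5, 7, 5, 0] sum 20, len 5
add 8: [7, 5, 0, 8] sum 20, len 4
add 1: [7, 5, 0, 8, 1] sum 21, len 5
add 0: [7, 5, 0, 8, 1, 0] sum 21, len 6
add 0: [7, 5, 0, 8, 1, 0, 0] sum 21, len 7
add 4: [5, 0, 8, 1, 0, 0, 4] sum 18, len 7
add 8: [0, 8, 1, 0, 0, 4, 8] sum 21, len 7
add 9: [1, 0, 0, 4, 8, 9] sum 22, len 6
Longest length seen: 7.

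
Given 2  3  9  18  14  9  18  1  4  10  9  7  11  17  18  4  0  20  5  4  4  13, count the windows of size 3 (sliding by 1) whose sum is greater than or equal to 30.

7

(2, 3, 9) → sum 14
(3, 9, 18) → sum 30  ≥ 30 ✓
(9, 18, 14) → sum 41  ≥ 30 ✓
(18, 14, 9) → sum 41  ≥ 30 ✓
(14, 9, 18) → sum 41  ≥ 30 ✓
(9, 18, 1) → sum 28
(18, 1, 4) → sum 23
(1, 4, 10) → sum 15
(4, 10, 9) → sum 23
(10, 9, 7) → sum 26
(9, 7, 11) → sum 27
(7, 11, 17) → sum 35  ≥ 30 ✓
(11, 17, 18) → sum 46  ≥ 30 ✓
(17, 18, 4) → sum 39  ≥ 30 ✓
(18, 4, 0) → sum 22
(4, 0, 20) → sum 24
(0, 20, 5) → sum 25
(20, 5, 4) → sum 29
(5, 4, 4) → sum 13
(4, 4, 13) → sum 21
7 windows satisfy the condition.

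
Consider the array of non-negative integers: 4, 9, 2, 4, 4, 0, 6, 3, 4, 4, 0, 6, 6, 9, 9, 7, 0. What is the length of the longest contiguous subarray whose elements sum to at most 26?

8

Extend to the right; shrink from the left whenever the sum exceeds 26:
[4] sum 4 len 1
[4, 9] sum 13 len 2
[4, 9, 2] sum 15 len 3
[4, 9, 2, 4] sum 19 len 4
[4, 9, 2, 4, 4] sum 23 len 5
[4, 9, 2, 4, 4, 0] sum 23 len 6
[9, 2, 4, 4, 0, 6] sum 25 len 6
[2, 4, 4, 0, 6, 3] sum 19 len 6
[2, 4, 4, 0, 6, 3, 4] sum 23 len 7
[4, 4, 0, 6, 3, 4, 4] sum 25 len 7
[4, 4, 0, 6, 3, 4, 4, 0] sum 25 len 8
[0, 6, 3, 4, 4, 0, 6] sum 23 len 7
[3, 4, 4, 0, 6, 6] sum 23 len 6
[4, 0, 6, 6, 9] sum 25 len 5
[6, 9, 9] sum 24 len 3
[9, 9, 7] sum 25 len 3
[9, 9, 7, 0] sum 25 len 4
Longest length seen: 8.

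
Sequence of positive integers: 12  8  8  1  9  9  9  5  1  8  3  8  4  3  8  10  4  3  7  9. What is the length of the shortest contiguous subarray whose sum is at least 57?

Extend right; whenever the sum reaches 57, record the length and shrink from the left:
add 12: running sum 12 < 57
add 8: running sum 20 < 57
add 8: running sum 28 < 57
add 1: running sum 29 < 57
add 9: running sum 38 < 57
add 9: running sum 47 < 57
add 9: running sum 56 < 57
add 5: shortest ending here [12, 8, 8, 1, 9, 9, 9, 5] sum 61, len 8
add 1: shortest ending here [12, 8, 8, 1, 9, 9, 9, 5, 1] sum 62, len 9
add 8: shortest ending here [8, 8, 1, 9, 9, 9, 5, 1, 8] sum 58, len 9
add 3: shortest ending here [8, 8, 1, 9, 9, 9, 5, 1, 8, 3] sum 61, len 10
add 8: shortest ending here [8, 1, 9, 9, 9, 5, 1, 8, 3, 8] sum 61, len 10
add 4: shortest ending here [1, 9, 9, 9, 5, 1, 8, 3, 8, 4] sum 57, len 10
add 3: shortest ending here [9, 9, 9, 5, 1, 8, 3, 8, 4, 3] sum 59, len 10
add 8: shortest ending here [9, 9, 5, 1, 8, 3, 8, 4, 3, 8] sum 58, len 10
add 10: shortest ending here [9, 5, 1, 8, 3, 8, 4, 3, 8, 10] sum 59, len 10
add 4: shortest ending here [9, 5, 1, 8, 3, 8, 4, 3, 8, 10, 4] sum 63, len 11
add 3: shortest ending here [5, 1, 8, 3, 8, 4, 3, 8, 10, 4, 3] sum 57, len 11
add 7: shortest ending here [8, 3, 8, 4, 3, 8, 10, 4, 3, 7] sum 58, len 10
add 9: shortest ending here [3, 8, 4, 3, 8, 10, 4, 3, 7, 9] sum 59, len 10
Shortest qualifying length: 8.

8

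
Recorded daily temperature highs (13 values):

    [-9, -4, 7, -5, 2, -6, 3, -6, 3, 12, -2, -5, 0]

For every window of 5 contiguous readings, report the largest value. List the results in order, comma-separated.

7, 7, 7, 3, 3, 12, 12, 12, 12

[-9, -4, 7, -5, 2] → max 7
[-4, 7, -5, 2, -6] → max 7
[7, -5, 2, -6, 3] → max 7
[-5, 2, -6, 3, -6] → max 3
[2, -6, 3, -6, 3] → max 3
[-6, 3, -6, 3, 12] → max 12
[3, -6, 3, 12, -2] → max 12
[-6, 3, 12, -2, -5] → max 12
[3, 12, -2, -5, 0] → max 12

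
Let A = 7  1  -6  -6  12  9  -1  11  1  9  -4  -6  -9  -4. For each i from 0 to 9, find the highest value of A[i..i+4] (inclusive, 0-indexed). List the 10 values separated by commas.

Sliding a size-5 window across the 14 values:
(7, 1, -6, -6, 12) → max 12
(1, -6, -6, 12, 9) → max 12
(-6, -6, 12, 9, -1) → max 12
(-6, 12, 9, -1, 11) → max 12
(12, 9, -1, 11, 1) → max 12
(9, -1, 11, 1, 9) → max 11
(-1, 11, 1, 9, -4) → max 11
(11, 1, 9, -4, -6) → max 11
(1, 9, -4, -6, -9) → max 9
(9, -4, -6, -9, -4) → max 9

12, 12, 12, 12, 12, 11, 11, 11, 9, 9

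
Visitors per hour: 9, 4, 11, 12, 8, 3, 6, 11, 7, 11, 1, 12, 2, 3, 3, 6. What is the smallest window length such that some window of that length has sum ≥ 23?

Extend right; whenever the sum reaches 23, record the length and shrink from the left:
add 9: running sum 9 < 23
add 4: running sum 13 < 23
add 11: shortest ending here [9, 4, 11] sum 24, len 3
add 12: shortest ending here [11, 12] sum 23, len 2
add 8: shortest ending here [11, 12, 8] sum 31, len 3
add 3: shortest ending here [12, 8, 3] sum 23, len 3
add 6: shortest ending here [12, 8, 3, 6] sum 29, len 4
add 11: shortest ending here [8, 3, 6, 11] sum 28, len 4
add 7: shortest ending here [6, 11, 7] sum 24, len 3
add 11: shortest ending here [11, 7, 11] sum 29, len 3
add 1: shortest ending here [11, 7, 11, 1] sum 30, len 4
add 12: shortest ending here [11, 1, 12] sum 24, len 3
add 2: shortest ending here [11, 1, 12, 2] sum 26, len 4
add 3: shortest ending here [11, 1, 12, 2, 3] sum 29, len 5
add 3: shortest ending here [11, 1, 12, 2, 3, 3] sum 32, len 6
add 6: shortest ending here [12, 2, 3, 3, 6] sum 26, len 5
Shortest qualifying length: 2.

2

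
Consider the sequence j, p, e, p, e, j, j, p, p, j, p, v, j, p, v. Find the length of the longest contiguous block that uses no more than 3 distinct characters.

[j] 1 distinct, len 1
[j, p] 2 distinct, len 2
[j, p, e] 3 distinct, len 3
[j, p, e, p] 3 distinct, len 4
[j, p, e, p, e] 3 distinct, len 5
[j, p, e, p, e, j] 3 distinct, len 6
[j, p, e, p, e, j, j] 3 distinct, len 7
[j, p, e, p, e, j, j, p] 3 distinct, len 8
[j, p, e, p, e, j, j, p, p] 3 distinct, len 9
[j, p, e, p, e, j, j, p, p, j] 3 distinct, len 10
[j, p, e, p, e, j, j, p, p, j, p] 3 distinct, len 11
[j, j, p, p, j, p, v] 3 distinct, len 7
[j, j, p, p, j, p, v, j] 3 distinct, len 8
[j, j, p, p, j, p, v, j, p] 3 distinct, len 9
[j, j, p, p, j, p, v, j, p, v] 3 distinct, len 10
Longest length with ≤3 distinct: 11.

11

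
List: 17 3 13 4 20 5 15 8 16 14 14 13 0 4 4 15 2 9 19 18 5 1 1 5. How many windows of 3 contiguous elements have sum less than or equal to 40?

(17, 3, 13) → sum 33  ≤ 40 ✓
(3, 13, 4) → sum 20  ≤ 40 ✓
(13, 4, 20) → sum 37  ≤ 40 ✓
(4, 20, 5) → sum 29  ≤ 40 ✓
(20, 5, 15) → sum 40  ≤ 40 ✓
(5, 15, 8) → sum 28  ≤ 40 ✓
(15, 8, 16) → sum 39  ≤ 40 ✓
(8, 16, 14) → sum 38  ≤ 40 ✓
(16, 14, 14) → sum 44
(14, 14, 13) → sum 41
(14, 13, 0) → sum 27  ≤ 40 ✓
(13, 0, 4) → sum 17  ≤ 40 ✓
(0, 4, 4) → sum 8  ≤ 40 ✓
(4, 4, 15) → sum 23  ≤ 40 ✓
(4, 15, 2) → sum 21  ≤ 40 ✓
(15, 2, 9) → sum 26  ≤ 40 ✓
(2, 9, 19) → sum 30  ≤ 40 ✓
(9, 19, 18) → sum 46
(19, 18, 5) → sum 42
(18, 5, 1) → sum 24  ≤ 40 ✓
(5, 1, 1) → sum 7  ≤ 40 ✓
(1, 1, 5) → sum 7  ≤ 40 ✓
18 windows satisfy the condition.

18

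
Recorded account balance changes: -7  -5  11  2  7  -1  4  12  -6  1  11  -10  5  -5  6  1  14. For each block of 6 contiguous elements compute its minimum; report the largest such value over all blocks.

-1

(-7, -5, 11, 2, 7, -1) → min -7
(-5, 11, 2, 7, -1, 4) → min -5
(11, 2, 7, -1, 4, 12) → min -1
(2, 7, -1, 4, 12, -6) → min -6
(7, -1, 4, 12, -6, 1) → min -6
(-1, 4, 12, -6, 1, 11) → min -6
(4, 12, -6, 1, 11, -10) → min -10
(12, -6, 1, 11, -10, 5) → min -10
(-6, 1, 11, -10, 5, -5) → min -10
(1, 11, -10, 5, -5, 6) → min -10
(11, -10, 5, -5, 6, 1) → min -10
(-10, 5, -5, 6, 1, 14) → min -10
Largest of these is -1.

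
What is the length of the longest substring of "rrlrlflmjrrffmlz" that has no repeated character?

5

add r: [r] len 1
add r (repeat r, move left end past it): [r] len 1
add l: [r, l] len 2
add r (repeat r, move left end past it): [l, r] len 2
add l (repeat l, move left end past it): [r, l] len 2
add f: [r, l, f] len 3
add l (repeat l, move left end past it): [f, l] len 2
add m: [f, l, m] len 3
add j: [f, l, m, j] len 4
add r: [f, l, m, j, r] len 5
add r (repeat r, move left end past it): [r] len 1
add f: [r, f] len 2
add f (repeat f, move left end past it): [f] len 1
add m: [f, m] len 2
add l: [f, m, l] len 3
add z: [f, m, l, z] len 4
Longest all-distinct length: 5.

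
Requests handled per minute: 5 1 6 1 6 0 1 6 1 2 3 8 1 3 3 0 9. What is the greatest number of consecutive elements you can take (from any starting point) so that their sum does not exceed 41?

→ 5: sum 5, len 1
→ 1: sum 6, len 2
→ 6: sum 12, len 3
→ 1: sum 13, len 4
→ 6: sum 19, len 5
→ 0: sum 19, len 6
→ 1: sum 20, len 7
→ 6: sum 26, len 8
→ 1: sum 27, len 9
→ 2: sum 29, len 10
→ 3: sum 32, len 11
→ 8: sum 40, len 12
→ 1: sum 41, len 13
→ 3 (dropped 5): sum 39, len 13
→ 3 (dropped 1): sum 41, len 13
→ 0: sum 41, len 14
→ 9 (dropped 6, 1, 6): sum 37, len 12
Longest length seen: 14.

14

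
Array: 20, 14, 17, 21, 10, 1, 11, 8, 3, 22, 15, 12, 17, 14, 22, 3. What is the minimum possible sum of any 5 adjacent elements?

[20, 14, 17, 21, 10] → sum 82
[14, 17, 21, 10, 1] → sum 63
[17, 21, 10, 1, 11] → sum 60
[21, 10, 1, 11, 8] → sum 51
[10, 1, 11, 8, 3] → sum 33
[1, 11, 8, 3, 22] → sum 45
[11, 8, 3, 22, 15] → sum 59
[8, 3, 22, 15, 12] → sum 60
[3, 22, 15, 12, 17] → sum 69
[22, 15, 12, 17, 14] → sum 80
[15, 12, 17, 14, 22] → sum 80
[12, 17, 14, 22, 3] → sum 68
Minimum of these is 33.

33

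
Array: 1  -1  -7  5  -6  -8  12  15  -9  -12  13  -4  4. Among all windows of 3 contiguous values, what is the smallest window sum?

-9

(1, -1, -7) → sum -7
(-1, -7, 5) → sum -3
(-7, 5, -6) → sum -8
(5, -6, -8) → sum -9
(-6, -8, 12) → sum -2
(-8, 12, 15) → sum 19
(12, 15, -9) → sum 18
(15, -9, -12) → sum -6
(-9, -12, 13) → sum -8
(-12, 13, -4) → sum -3
(13, -4, 4) → sum 13
Smallest of these is -9.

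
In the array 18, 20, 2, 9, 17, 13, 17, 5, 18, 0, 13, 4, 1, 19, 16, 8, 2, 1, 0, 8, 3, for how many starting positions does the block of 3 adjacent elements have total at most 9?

[18, 20, 2] → sum 40
[20, 2, 9] → sum 31
[2, 9, 17] → sum 28
[9, 17, 13] → sum 39
[17, 13, 17] → sum 47
[13, 17, 5] → sum 35
[17, 5, 18] → sum 40
[5, 18, 0] → sum 23
[18, 0, 13] → sum 31
[0, 13, 4] → sum 17
[13, 4, 1] → sum 18
[4, 1, 19] → sum 24
[1, 19, 16] → sum 36
[19, 16, 8] → sum 43
[16, 8, 2] → sum 26
[8, 2, 1] → sum 11
[2, 1, 0] → sum 3  ≤ 9 ✓
[1, 0, 8] → sum 9  ≤ 9 ✓
[0, 8, 3] → sum 11
2 windows satisfy the condition.

2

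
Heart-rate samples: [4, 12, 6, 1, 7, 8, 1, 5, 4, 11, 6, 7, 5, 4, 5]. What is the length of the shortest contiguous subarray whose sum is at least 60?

10

add 4: running sum 4 < 60
add 12: running sum 16 < 60
add 6: running sum 22 < 60
add 1: running sum 23 < 60
add 7: running sum 30 < 60
add 8: running sum 38 < 60
add 1: running sum 39 < 60
add 5: running sum 44 < 60
add 4: running sum 48 < 60
add 11: running sum 59 < 60
add 6: shortest ending here [12, 6, 1, 7, 8, 1, 5, 4, 11, 6] sum 61, len 10
add 7: shortest ending here [12, 6, 1, 7, 8, 1, 5, 4, 11, 6, 7] sum 68, len 11
add 5: shortest ending here [6, 1, 7, 8, 1, 5, 4, 11, 6, 7, 5] sum 61, len 11
add 4: shortest ending here [6, 1, 7, 8, 1, 5, 4, 11, 6, 7, 5, 4] sum 65, len 12
add 5: shortest ending here [7, 8, 1, 5, 4, 11, 6, 7, 5, 4, 5] sum 63, len 11
Shortest qualifying length: 10.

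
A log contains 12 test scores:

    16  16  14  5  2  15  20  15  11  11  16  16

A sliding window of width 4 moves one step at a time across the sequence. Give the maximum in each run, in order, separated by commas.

[16, 16, 14, 5] → max 16
[16, 14, 5, 2] → max 16
[14, 5, 2, 15] → max 15
[5, 2, 15, 20] → max 20
[2, 15, 20, 15] → max 20
[15, 20, 15, 11] → max 20
[20, 15, 11, 11] → max 20
[15, 11, 11, 16] → max 16
[11, 11, 16, 16] → max 16

16, 16, 15, 20, 20, 20, 20, 16, 16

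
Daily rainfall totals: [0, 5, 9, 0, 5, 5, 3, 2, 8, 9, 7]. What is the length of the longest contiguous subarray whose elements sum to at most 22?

5

add 0: [0] sum 0, len 1
add 5: [0, 5] sum 5, len 2
add 9: [0, 5, 9] sum 14, len 3
add 0: [0, 5, 9, 0] sum 14, len 4
add 5: [0, 5, 9, 0, 5] sum 19, len 5
add 5: [9, 0, 5, 5] sum 19, len 4
add 3: [9, 0, 5, 5, 3] sum 22, len 5
add 2: [0, 5, 5, 3, 2] sum 15, len 5
add 8: [5, 3, 2, 8] sum 18, len 4
add 9: [3, 2, 8, 9] sum 22, len 4
add 7: [9, 7] sum 16, len 2
Longest length seen: 5.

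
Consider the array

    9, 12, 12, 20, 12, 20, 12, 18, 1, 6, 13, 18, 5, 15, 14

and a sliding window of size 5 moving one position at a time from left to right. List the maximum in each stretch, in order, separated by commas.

20, 20, 20, 20, 20, 20, 18, 18, 18, 18, 18

Sliding a size-5 window across the 15 values:
[9, 12, 12, 20, 12] → max 20
[12, 12, 20, 12, 20] → max 20
[12, 20, 12, 20, 12] → max 20
[20, 12, 20, 12, 18] → max 20
[12, 20, 12, 18, 1] → max 20
[20, 12, 18, 1, 6] → max 20
[12, 18, 1, 6, 13] → max 18
[18, 1, 6, 13, 18] → max 18
[1, 6, 13, 18, 5] → max 18
[6, 13, 18, 5, 15] → max 18
[13, 18, 5, 15, 14] → max 18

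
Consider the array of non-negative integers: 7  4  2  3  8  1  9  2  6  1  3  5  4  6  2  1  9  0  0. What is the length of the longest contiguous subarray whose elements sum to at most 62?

17

→ 7: sum 7, len 1
→ 4: sum 11, len 2
→ 2: sum 13, len 3
→ 3: sum 16, len 4
→ 8: sum 24, len 5
→ 1: sum 25, len 6
→ 9: sum 34, len 7
→ 2: sum 36, len 8
→ 6: sum 42, len 9
→ 1: sum 43, len 10
→ 3: sum 46, len 11
→ 5: sum 51, len 12
→ 4: sum 55, len 13
→ 6: sum 61, len 14
→ 2 (dropped 7): sum 56, len 14
→ 1: sum 57, len 15
→ 9 (dropped 4): sum 62, len 15
→ 0: sum 62, len 16
→ 0: sum 62, len 17
Longest length seen: 17.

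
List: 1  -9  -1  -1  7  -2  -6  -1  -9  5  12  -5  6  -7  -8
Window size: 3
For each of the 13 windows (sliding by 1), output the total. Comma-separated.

1 -9 -1 → sum -9
-9 -1 -1 → sum -11
-1 -1 7 → sum 5
-1 7 -2 → sum 4
7 -2 -6 → sum -1
-2 -6 -1 → sum -9
-6 -1 -9 → sum -16
-1 -9 5 → sum -5
-9 5 12 → sum 8
5 12 -5 → sum 12
12 -5 6 → sum 13
-5 6 -7 → sum -6
6 -7 -8 → sum -9

-9, -11, 5, 4, -1, -9, -16, -5, 8, 12, 13, -6, -9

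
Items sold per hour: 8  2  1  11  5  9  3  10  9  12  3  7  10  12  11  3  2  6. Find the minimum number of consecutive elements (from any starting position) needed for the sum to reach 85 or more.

add 8: running sum 8 < 85
add 2: running sum 10 < 85
add 1: running sum 11 < 85
add 11: running sum 22 < 85
add 5: running sum 27 < 85
add 9: running sum 36 < 85
add 3: running sum 39 < 85
add 10: running sum 49 < 85
add 9: running sum 58 < 85
add 12: running sum 70 < 85
add 3: running sum 73 < 85
add 7: running sum 80 < 85
add 10: shortest ending here [8, 2, 1, 11, 5, 9, 3, 10, 9, 12, 3, 7, 10] sum 90, len 13
add 12: shortest ending here [11, 5, 9, 3, 10, 9, 12, 3, 7, 10, 12] sum 91, len 11
add 11: shortest ending here [9, 3, 10, 9, 12, 3, 7, 10, 12, 11] sum 86, len 10
add 3: shortest ending here [9, 3, 10, 9, 12, 3, 7, 10, 12, 11, 3] sum 89, len 11
add 2: shortest ending here [9, 3, 10, 9, 12, 3, 7, 10, 12, 11, 3, 2] sum 91, len 12
add 6: shortest ending here [10, 9, 12, 3, 7, 10, 12, 11, 3, 2, 6] sum 85, len 11
Shortest qualifying length: 10.

10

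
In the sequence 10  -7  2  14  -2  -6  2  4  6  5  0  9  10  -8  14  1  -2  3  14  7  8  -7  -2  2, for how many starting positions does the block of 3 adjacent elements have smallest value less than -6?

8

10 -7 2 → min -7  < -6 ✓
-7 2 14 → min -7  < -6 ✓
2 14 -2 → min -2
14 -2 -6 → min -6
-2 -6 2 → min -6
-6 2 4 → min -6
2 4 6 → min 2
4 6 5 → min 4
6 5 0 → min 0
5 0 9 → min 0
0 9 10 → min 0
9 10 -8 → min -8  < -6 ✓
10 -8 14 → min -8  < -6 ✓
-8 14 1 → min -8  < -6 ✓
14 1 -2 → min -2
1 -2 3 → min -2
-2 3 14 → min -2
3 14 7 → min 3
14 7 8 → min 7
7 8 -7 → min -7  < -6 ✓
8 -7 -2 → min -7  < -6 ✓
-7 -2 2 → min -7  < -6 ✓
8 windows satisfy the condition.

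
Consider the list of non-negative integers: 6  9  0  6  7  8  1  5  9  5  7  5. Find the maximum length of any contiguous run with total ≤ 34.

Extend to the right; shrink from the left whenever the sum exceeds 34:
add 6: [6] sum 6, len 1
add 9: [6, 9] sum 15, len 2
add 0: [6, 9, 0] sum 15, len 3
add 6: [6, 9, 0, 6] sum 21, len 4
add 7: [6, 9, 0, 6, 7] sum 28, len 5
add 8: [9, 0, 6, 7, 8] sum 30, len 5
add 1: [9, 0, 6, 7, 8, 1] sum 31, len 6
add 5: [0, 6, 7, 8, 1, 5] sum 27, len 6
add 9: [7, 8, 1, 5, 9] sum 30, len 5
add 5: [8, 1, 5, 9, 5] sum 28, len 5
add 7: [1, 5, 9, 5, 7] sum 27, len 5
add 5: [1, 5, 9, 5, 7, 5] sum 32, len 6
Longest length seen: 6.

6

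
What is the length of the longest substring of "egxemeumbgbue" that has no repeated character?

[e] len 1
[e, g] len 2
[e, g, x] len 3
[g, x, e] len 3
[g, x, e, m] len 4
[m, e] len 2
[m, e, u] len 3
[e, u, m] len 3
[e, u, m, b] len 4
[e, u, m, b, g] len 5
[g, b] len 2
[g, b, u] len 3
[g, b, u, e] len 4
Longest all-distinct length: 5.

5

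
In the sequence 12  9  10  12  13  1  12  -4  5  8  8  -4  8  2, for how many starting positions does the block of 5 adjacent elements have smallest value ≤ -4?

(12, 9, 10, 12, 13) → min 9
(9, 10, 12, 13, 1) → min 1
(10, 12, 13, 1, 12) → min 1
(12, 13, 1, 12, -4) → min -4  ≤ -4 ✓
(13, 1, 12, -4, 5) → min -4  ≤ -4 ✓
(1, 12, -4, 5, 8) → min -4  ≤ -4 ✓
(12, -4, 5, 8, 8) → min -4  ≤ -4 ✓
(-4, 5, 8, 8, -4) → min -4  ≤ -4 ✓
(5, 8, 8, -4, 8) → min -4  ≤ -4 ✓
(8, 8, -4, 8, 2) → min -4  ≤ -4 ✓
7 windows satisfy the condition.

7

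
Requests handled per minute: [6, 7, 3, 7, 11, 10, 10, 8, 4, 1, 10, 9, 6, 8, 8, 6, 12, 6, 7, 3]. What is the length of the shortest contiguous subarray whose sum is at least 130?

add 6: running sum 6 < 130
add 7: running sum 13 < 130
add 3: running sum 16 < 130
add 7: running sum 23 < 130
add 11: running sum 34 < 130
add 10: running sum 44 < 130
add 10: running sum 54 < 130
add 8: running sum 62 < 130
add 4: running sum 66 < 130
add 1: running sum 67 < 130
add 10: running sum 77 < 130
add 9: running sum 86 < 130
add 6: running sum 92 < 130
add 8: running sum 100 < 130
add 8: running sum 108 < 130
add 6: running sum 114 < 130
add 12: running sum 126 < 130
add 6: shortest ending here [6, 7, 3, 7, 11, 10, 10, 8, 4, 1, 10, 9, 6, 8, 8, 6, 12, 6] sum 132, len 18
add 7: shortest ending here [7, 3, 7, 11, 10, 10, 8, 4, 1, 10, 9, 6, 8, 8, 6, 12, 6, 7] sum 133, len 18
add 3: shortest ending here [7, 3, 7, 11, 10, 10, 8, 4, 1, 10, 9, 6, 8, 8, 6, 12, 6, 7, 3] sum 136, len 19
Shortest qualifying length: 18.

18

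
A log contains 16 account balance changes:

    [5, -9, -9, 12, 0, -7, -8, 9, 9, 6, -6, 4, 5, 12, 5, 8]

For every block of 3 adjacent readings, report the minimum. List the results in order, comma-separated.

(5, -9, -9) → min -9
(-9, -9, 12) → min -9
(-9, 12, 0) → min -9
(12, 0, -7) → min -7
(0, -7, -8) → min -8
(-7, -8, 9) → min -8
(-8, 9, 9) → min -8
(9, 9, 6) → min 6
(9, 6, -6) → min -6
(6, -6, 4) → min -6
(-6, 4, 5) → min -6
(4, 5, 12) → min 4
(5, 12, 5) → min 5
(12, 5, 8) → min 5

-9, -9, -9, -7, -8, -8, -8, 6, -6, -6, -6, 4, 5, 5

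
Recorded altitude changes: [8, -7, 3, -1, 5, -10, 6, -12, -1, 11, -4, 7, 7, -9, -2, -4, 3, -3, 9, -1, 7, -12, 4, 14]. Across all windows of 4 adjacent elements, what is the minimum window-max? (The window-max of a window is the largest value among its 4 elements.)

Each size-4 window and its max:
[8, -7, 3, -1] → max 8
[-7, 3, -1, 5] → max 5
[3, -1, 5, -10] → max 5
[-1, 5, -10, 6] → max 6
[5, -10, 6, -12] → max 6
[-10, 6, -12, -1] → max 6
[6, -12, -1, 11] → max 11
[-12, -1, 11, -4] → max 11
[-1, 11, -4, 7] → max 11
[11, -4, 7, 7] → max 11
[-4, 7, 7, -9] → max 7
[7, 7, -9, -2] → max 7
[7, -9, -2, -4] → max 7
[-9, -2, -4, 3] → max 3
[-2, -4, 3, -3] → max 3
[-4, 3, -3, 9] → max 9
[3, -3, 9, -1] → max 9
[-3, 9, -1, 7] → max 9
[9, -1, 7, -12] → max 9
[-1, 7, -12, 4] → max 7
[7, -12, 4, 14] → max 14
Minimum of these is 3.

3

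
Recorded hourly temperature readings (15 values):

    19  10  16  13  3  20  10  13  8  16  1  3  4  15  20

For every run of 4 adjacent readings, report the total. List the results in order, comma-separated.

58, 42, 52, 46, 46, 51, 47, 38, 28, 24, 23, 42

[19, 10, 16, 13] → sum 58
[10, 16, 13, 3] → sum 42
[16, 13, 3, 20] → sum 52
[13, 3, 20, 10] → sum 46
[3, 20, 10, 13] → sum 46
[20, 10, 13, 8] → sum 51
[10, 13, 8, 16] → sum 47
[13, 8, 16, 1] → sum 38
[8, 16, 1, 3] → sum 28
[16, 1, 3, 4] → sum 24
[1, 3, 4, 15] → sum 23
[3, 4, 15, 20] → sum 42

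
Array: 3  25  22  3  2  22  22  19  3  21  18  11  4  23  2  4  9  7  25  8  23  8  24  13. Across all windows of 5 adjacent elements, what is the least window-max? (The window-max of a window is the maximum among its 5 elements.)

21

3 25 22 3 2 → max 25
25 22 3 2 22 → max 25
22 3 2 22 22 → max 22
3 2 22 22 19 → max 22
2 22 22 19 3 → max 22
22 22 19 3 21 → max 22
22 19 3 21 18 → max 22
19 3 21 18 11 → max 21
3 21 18 11 4 → max 21
21 18 11 4 23 → max 23
18 11 4 23 2 → max 23
11 4 23 2 4 → max 23
4 23 2 4 9 → max 23
23 2 4 9 7 → max 23
2 4 9 7 25 → max 25
4 9 7 25 8 → max 25
9 7 25 8 23 → max 25
7 25 8 23 8 → max 25
25 8 23 8 24 → max 25
8 23 8 24 13 → max 24
Least of these is 21.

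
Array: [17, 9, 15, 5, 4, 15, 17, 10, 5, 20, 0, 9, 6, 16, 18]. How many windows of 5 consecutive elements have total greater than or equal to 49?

8

17 9 15 5 4 → sum 50  ≥ 49 ✓
9 15 5 4 15 → sum 48
15 5 4 15 17 → sum 56  ≥ 49 ✓
5 4 15 17 10 → sum 51  ≥ 49 ✓
4 15 17 10 5 → sum 51  ≥ 49 ✓
15 17 10 5 20 → sum 67  ≥ 49 ✓
17 10 5 20 0 → sum 52  ≥ 49 ✓
10 5 20 0 9 → sum 44
5 20 0 9 6 → sum 40
20 0 9 6 16 → sum 51  ≥ 49 ✓
0 9 6 16 18 → sum 49  ≥ 49 ✓
8 windows satisfy the condition.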